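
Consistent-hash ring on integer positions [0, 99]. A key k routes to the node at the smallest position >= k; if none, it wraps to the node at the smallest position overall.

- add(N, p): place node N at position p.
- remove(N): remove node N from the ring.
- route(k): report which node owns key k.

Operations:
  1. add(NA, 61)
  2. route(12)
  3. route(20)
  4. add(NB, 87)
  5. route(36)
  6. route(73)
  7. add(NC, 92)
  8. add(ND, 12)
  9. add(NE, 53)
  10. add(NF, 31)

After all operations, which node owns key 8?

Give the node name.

Op 1: add NA@61 -> ring=[61:NA]
Op 2: route key 12: smallest pos >= 12 is 61 -> NA
Op 3: route key 20: smallest pos >= 20 is 61 -> NA
Op 4: add NB@87 -> ring=[61:NA,87:NB]
Op 5: route key 36: smallest pos >= 36 is 61 -> NA
Op 6: route key 73: smallest pos >= 73 is 87 -> NB
Op 7: add NC@92 -> ring=[61:NA,87:NB,92:NC]
Op 8: add ND@12 -> ring=[12:ND,61:NA,87:NB,92:NC]
Op 9: add NE@53 -> ring=[12:ND,53:NE,61:NA,87:NB,92:NC]
Op 10: add NF@31 -> ring=[12:ND,31:NF,53:NE,61:NA,87:NB,92:NC]
Final route key 8: smallest pos >= 8 is 12 -> ND

Answer: ND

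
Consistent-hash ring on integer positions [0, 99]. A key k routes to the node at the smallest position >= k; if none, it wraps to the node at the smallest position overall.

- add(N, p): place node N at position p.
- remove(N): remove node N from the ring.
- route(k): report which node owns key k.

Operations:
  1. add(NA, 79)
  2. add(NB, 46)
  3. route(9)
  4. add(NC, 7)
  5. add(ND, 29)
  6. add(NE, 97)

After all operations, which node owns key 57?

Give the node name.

Op 1: add NA@79 -> ring=[79:NA]
Op 2: add NB@46 -> ring=[46:NB,79:NA]
Op 3: route key 9: smallest pos >= 9 is 46 -> NB
Op 4: add NC@7 -> ring=[7:NC,46:NB,79:NA]
Op 5: add ND@29 -> ring=[7:NC,29:ND,46:NB,79:NA]
Op 6: add NE@97 -> ring=[7:NC,29:ND,46:NB,79:NA,97:NE]
Final route key 57: smallest pos >= 57 is 79 -> NA

Answer: NA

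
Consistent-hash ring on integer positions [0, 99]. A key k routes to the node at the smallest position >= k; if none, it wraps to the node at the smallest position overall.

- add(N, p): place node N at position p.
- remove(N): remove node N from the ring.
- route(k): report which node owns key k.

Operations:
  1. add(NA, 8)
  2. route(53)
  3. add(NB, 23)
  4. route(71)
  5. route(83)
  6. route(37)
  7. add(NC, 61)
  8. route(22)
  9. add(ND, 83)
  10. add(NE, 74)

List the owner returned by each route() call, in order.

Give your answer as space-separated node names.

Answer: NA NA NA NA NB

Derivation:
Op 1: add NA@8 -> ring=[8:NA]
Op 2: route key 53: none >= 53, wrap to smallest pos 8 -> NA
Op 3: add NB@23 -> ring=[8:NA,23:NB]
Op 4: route key 71: none >= 71, wrap to smallest pos 8 -> NA
Op 5: route key 83: none >= 83, wrap to smallest pos 8 -> NA
Op 6: route key 37: none >= 37, wrap to smallest pos 8 -> NA
Op 7: add NC@61 -> ring=[8:NA,23:NB,61:NC]
Op 8: route key 22: smallest pos >= 22 is 23 -> NB
Op 9: add ND@83 -> ring=[8:NA,23:NB,61:NC,83:ND]
Op 10: add NE@74 -> ring=[8:NA,23:NB,61:NC,74:NE,83:ND]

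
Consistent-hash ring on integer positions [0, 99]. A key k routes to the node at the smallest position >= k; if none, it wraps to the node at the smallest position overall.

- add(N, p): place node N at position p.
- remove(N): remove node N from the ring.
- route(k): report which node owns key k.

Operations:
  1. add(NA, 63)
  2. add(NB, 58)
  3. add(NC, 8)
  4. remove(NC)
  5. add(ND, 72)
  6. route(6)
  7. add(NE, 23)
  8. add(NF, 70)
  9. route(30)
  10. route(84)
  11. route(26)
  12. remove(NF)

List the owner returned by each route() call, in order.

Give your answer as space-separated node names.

Answer: NB NB NE NB

Derivation:
Op 1: add NA@63 -> ring=[63:NA]
Op 2: add NB@58 -> ring=[58:NB,63:NA]
Op 3: add NC@8 -> ring=[8:NC,58:NB,63:NA]
Op 4: remove NC -> ring=[58:NB,63:NA]
Op 5: add ND@72 -> ring=[58:NB,63:NA,72:ND]
Op 6: route key 6: smallest pos >= 6 is 58 -> NB
Op 7: add NE@23 -> ring=[23:NE,58:NB,63:NA,72:ND]
Op 8: add NF@70 -> ring=[23:NE,58:NB,63:NA,70:NF,72:ND]
Op 9: route key 30: smallest pos >= 30 is 58 -> NB
Op 10: route key 84: none >= 84, wrap to smallest pos 23 -> NE
Op 11: route key 26: smallest pos >= 26 is 58 -> NB
Op 12: remove NF -> ring=[23:NE,58:NB,63:NA,72:ND]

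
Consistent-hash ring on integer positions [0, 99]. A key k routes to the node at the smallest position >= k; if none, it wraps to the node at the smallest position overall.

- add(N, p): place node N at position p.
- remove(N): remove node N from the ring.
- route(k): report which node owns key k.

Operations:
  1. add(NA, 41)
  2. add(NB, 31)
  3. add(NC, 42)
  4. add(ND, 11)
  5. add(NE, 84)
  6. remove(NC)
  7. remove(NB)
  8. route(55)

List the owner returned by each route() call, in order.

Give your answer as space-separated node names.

Answer: NE

Derivation:
Op 1: add NA@41 -> ring=[41:NA]
Op 2: add NB@31 -> ring=[31:NB,41:NA]
Op 3: add NC@42 -> ring=[31:NB,41:NA,42:NC]
Op 4: add ND@11 -> ring=[11:ND,31:NB,41:NA,42:NC]
Op 5: add NE@84 -> ring=[11:ND,31:NB,41:NA,42:NC,84:NE]
Op 6: remove NC -> ring=[11:ND,31:NB,41:NA,84:NE]
Op 7: remove NB -> ring=[11:ND,41:NA,84:NE]
Op 8: route key 55: smallest pos >= 55 is 84 -> NE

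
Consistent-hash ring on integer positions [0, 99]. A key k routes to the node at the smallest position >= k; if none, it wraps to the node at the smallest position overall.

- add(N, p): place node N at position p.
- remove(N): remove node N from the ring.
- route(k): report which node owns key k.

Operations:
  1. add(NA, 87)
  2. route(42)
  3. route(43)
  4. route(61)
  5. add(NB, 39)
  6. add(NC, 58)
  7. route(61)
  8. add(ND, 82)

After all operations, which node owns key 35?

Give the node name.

Answer: NB

Derivation:
Op 1: add NA@87 -> ring=[87:NA]
Op 2: route key 42: smallest pos >= 42 is 87 -> NA
Op 3: route key 43: smallest pos >= 43 is 87 -> NA
Op 4: route key 61: smallest pos >= 61 is 87 -> NA
Op 5: add NB@39 -> ring=[39:NB,87:NA]
Op 6: add NC@58 -> ring=[39:NB,58:NC,87:NA]
Op 7: route key 61: smallest pos >= 61 is 87 -> NA
Op 8: add ND@82 -> ring=[39:NB,58:NC,82:ND,87:NA]
Final route key 35: smallest pos >= 35 is 39 -> NB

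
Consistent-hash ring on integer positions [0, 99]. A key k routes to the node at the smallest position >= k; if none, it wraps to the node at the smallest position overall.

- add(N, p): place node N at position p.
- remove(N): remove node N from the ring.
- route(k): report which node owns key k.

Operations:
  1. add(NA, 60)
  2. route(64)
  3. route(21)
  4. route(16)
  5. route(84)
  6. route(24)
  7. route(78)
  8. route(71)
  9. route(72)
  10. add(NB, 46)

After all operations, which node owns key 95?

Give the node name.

Answer: NB

Derivation:
Op 1: add NA@60 -> ring=[60:NA]
Op 2: route key 64: none >= 64, wrap to smallest pos 60 -> NA
Op 3: route key 21: smallest pos >= 21 is 60 -> NA
Op 4: route key 16: smallest pos >= 16 is 60 -> NA
Op 5: route key 84: none >= 84, wrap to smallest pos 60 -> NA
Op 6: route key 24: smallest pos >= 24 is 60 -> NA
Op 7: route key 78: none >= 78, wrap to smallest pos 60 -> NA
Op 8: route key 71: none >= 71, wrap to smallest pos 60 -> NA
Op 9: route key 72: none >= 72, wrap to smallest pos 60 -> NA
Op 10: add NB@46 -> ring=[46:NB,60:NA]
Final route key 95: none >= 95, wrap to smallest pos 46 -> NB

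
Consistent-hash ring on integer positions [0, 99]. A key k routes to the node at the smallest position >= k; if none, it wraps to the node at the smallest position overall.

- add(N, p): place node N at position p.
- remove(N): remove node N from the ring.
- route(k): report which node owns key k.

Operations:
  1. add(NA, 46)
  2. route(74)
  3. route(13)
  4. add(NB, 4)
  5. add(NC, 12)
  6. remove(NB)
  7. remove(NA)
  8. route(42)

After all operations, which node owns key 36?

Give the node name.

Answer: NC

Derivation:
Op 1: add NA@46 -> ring=[46:NA]
Op 2: route key 74: none >= 74, wrap to smallest pos 46 -> NA
Op 3: route key 13: smallest pos >= 13 is 46 -> NA
Op 4: add NB@4 -> ring=[4:NB,46:NA]
Op 5: add NC@12 -> ring=[4:NB,12:NC,46:NA]
Op 6: remove NB -> ring=[12:NC,46:NA]
Op 7: remove NA -> ring=[12:NC]
Op 8: route key 42: none >= 42, wrap to smallest pos 12 -> NC
Final route key 36: none >= 36, wrap to smallest pos 12 -> NC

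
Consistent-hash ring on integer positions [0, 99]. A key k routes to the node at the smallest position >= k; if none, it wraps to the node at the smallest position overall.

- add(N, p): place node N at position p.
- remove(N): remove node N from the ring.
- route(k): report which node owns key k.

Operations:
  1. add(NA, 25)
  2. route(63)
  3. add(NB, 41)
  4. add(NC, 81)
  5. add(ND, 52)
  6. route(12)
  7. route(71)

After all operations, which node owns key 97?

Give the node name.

Answer: NA

Derivation:
Op 1: add NA@25 -> ring=[25:NA]
Op 2: route key 63: none >= 63, wrap to smallest pos 25 -> NA
Op 3: add NB@41 -> ring=[25:NA,41:NB]
Op 4: add NC@81 -> ring=[25:NA,41:NB,81:NC]
Op 5: add ND@52 -> ring=[25:NA,41:NB,52:ND,81:NC]
Op 6: route key 12: smallest pos >= 12 is 25 -> NA
Op 7: route key 71: smallest pos >= 71 is 81 -> NC
Final route key 97: none >= 97, wrap to smallest pos 25 -> NA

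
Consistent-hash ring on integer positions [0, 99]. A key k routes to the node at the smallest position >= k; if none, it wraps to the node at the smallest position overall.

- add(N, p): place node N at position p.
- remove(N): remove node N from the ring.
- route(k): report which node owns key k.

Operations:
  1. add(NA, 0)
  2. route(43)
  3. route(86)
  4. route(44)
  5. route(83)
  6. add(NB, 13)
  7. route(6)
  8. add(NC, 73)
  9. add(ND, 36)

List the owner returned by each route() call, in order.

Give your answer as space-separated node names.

Op 1: add NA@0 -> ring=[0:NA]
Op 2: route key 43: none >= 43, wrap to smallest pos 0 -> NA
Op 3: route key 86: none >= 86, wrap to smallest pos 0 -> NA
Op 4: route key 44: none >= 44, wrap to smallest pos 0 -> NA
Op 5: route key 83: none >= 83, wrap to smallest pos 0 -> NA
Op 6: add NB@13 -> ring=[0:NA,13:NB]
Op 7: route key 6: smallest pos >= 6 is 13 -> NB
Op 8: add NC@73 -> ring=[0:NA,13:NB,73:NC]
Op 9: add ND@36 -> ring=[0:NA,13:NB,36:ND,73:NC]

Answer: NA NA NA NA NB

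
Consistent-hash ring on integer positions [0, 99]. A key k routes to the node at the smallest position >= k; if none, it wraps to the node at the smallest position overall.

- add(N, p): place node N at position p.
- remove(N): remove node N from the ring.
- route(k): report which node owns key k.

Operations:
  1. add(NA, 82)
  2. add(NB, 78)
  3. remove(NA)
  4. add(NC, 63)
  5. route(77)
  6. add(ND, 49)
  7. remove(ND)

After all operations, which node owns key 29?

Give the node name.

Answer: NC

Derivation:
Op 1: add NA@82 -> ring=[82:NA]
Op 2: add NB@78 -> ring=[78:NB,82:NA]
Op 3: remove NA -> ring=[78:NB]
Op 4: add NC@63 -> ring=[63:NC,78:NB]
Op 5: route key 77: smallest pos >= 77 is 78 -> NB
Op 6: add ND@49 -> ring=[49:ND,63:NC,78:NB]
Op 7: remove ND -> ring=[63:NC,78:NB]
Final route key 29: smallest pos >= 29 is 63 -> NC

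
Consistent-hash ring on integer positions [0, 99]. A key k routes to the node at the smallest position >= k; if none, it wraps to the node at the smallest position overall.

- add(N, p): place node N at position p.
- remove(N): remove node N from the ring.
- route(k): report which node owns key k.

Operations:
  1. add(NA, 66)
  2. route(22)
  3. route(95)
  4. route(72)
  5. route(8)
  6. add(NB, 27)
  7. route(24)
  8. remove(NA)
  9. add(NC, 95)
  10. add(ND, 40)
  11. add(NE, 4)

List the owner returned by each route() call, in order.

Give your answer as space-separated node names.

Op 1: add NA@66 -> ring=[66:NA]
Op 2: route key 22: smallest pos >= 22 is 66 -> NA
Op 3: route key 95: none >= 95, wrap to smallest pos 66 -> NA
Op 4: route key 72: none >= 72, wrap to smallest pos 66 -> NA
Op 5: route key 8: smallest pos >= 8 is 66 -> NA
Op 6: add NB@27 -> ring=[27:NB,66:NA]
Op 7: route key 24: smallest pos >= 24 is 27 -> NB
Op 8: remove NA -> ring=[27:NB]
Op 9: add NC@95 -> ring=[27:NB,95:NC]
Op 10: add ND@40 -> ring=[27:NB,40:ND,95:NC]
Op 11: add NE@4 -> ring=[4:NE,27:NB,40:ND,95:NC]

Answer: NA NA NA NA NB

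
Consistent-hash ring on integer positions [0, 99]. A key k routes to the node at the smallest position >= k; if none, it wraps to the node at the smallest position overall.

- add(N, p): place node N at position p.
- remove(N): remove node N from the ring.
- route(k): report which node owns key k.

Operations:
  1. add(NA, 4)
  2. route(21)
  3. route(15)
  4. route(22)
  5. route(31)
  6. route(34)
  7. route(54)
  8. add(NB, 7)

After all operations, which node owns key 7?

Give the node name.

Answer: NB

Derivation:
Op 1: add NA@4 -> ring=[4:NA]
Op 2: route key 21: none >= 21, wrap to smallest pos 4 -> NA
Op 3: route key 15: none >= 15, wrap to smallest pos 4 -> NA
Op 4: route key 22: none >= 22, wrap to smallest pos 4 -> NA
Op 5: route key 31: none >= 31, wrap to smallest pos 4 -> NA
Op 6: route key 34: none >= 34, wrap to smallest pos 4 -> NA
Op 7: route key 54: none >= 54, wrap to smallest pos 4 -> NA
Op 8: add NB@7 -> ring=[4:NA,7:NB]
Final route key 7: smallest pos >= 7 is 7 -> NB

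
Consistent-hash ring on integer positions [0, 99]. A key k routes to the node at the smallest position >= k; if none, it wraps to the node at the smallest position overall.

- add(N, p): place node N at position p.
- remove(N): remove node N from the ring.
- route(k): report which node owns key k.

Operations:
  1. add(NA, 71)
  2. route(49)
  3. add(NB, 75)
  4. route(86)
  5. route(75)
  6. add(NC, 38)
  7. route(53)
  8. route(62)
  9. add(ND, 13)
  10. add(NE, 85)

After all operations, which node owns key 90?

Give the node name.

Op 1: add NA@71 -> ring=[71:NA]
Op 2: route key 49: smallest pos >= 49 is 71 -> NA
Op 3: add NB@75 -> ring=[71:NA,75:NB]
Op 4: route key 86: none >= 86, wrap to smallest pos 71 -> NA
Op 5: route key 75: smallest pos >= 75 is 75 -> NB
Op 6: add NC@38 -> ring=[38:NC,71:NA,75:NB]
Op 7: route key 53: smallest pos >= 53 is 71 -> NA
Op 8: route key 62: smallest pos >= 62 is 71 -> NA
Op 9: add ND@13 -> ring=[13:ND,38:NC,71:NA,75:NB]
Op 10: add NE@85 -> ring=[13:ND,38:NC,71:NA,75:NB,85:NE]
Final route key 90: none >= 90, wrap to smallest pos 13 -> ND

Answer: ND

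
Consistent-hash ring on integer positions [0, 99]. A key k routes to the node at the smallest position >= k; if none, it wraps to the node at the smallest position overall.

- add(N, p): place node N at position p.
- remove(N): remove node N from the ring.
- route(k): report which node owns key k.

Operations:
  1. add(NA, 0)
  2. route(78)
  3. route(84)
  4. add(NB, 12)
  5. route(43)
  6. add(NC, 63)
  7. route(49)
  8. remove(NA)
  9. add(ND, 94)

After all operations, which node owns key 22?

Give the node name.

Op 1: add NA@0 -> ring=[0:NA]
Op 2: route key 78: none >= 78, wrap to smallest pos 0 -> NA
Op 3: route key 84: none >= 84, wrap to smallest pos 0 -> NA
Op 4: add NB@12 -> ring=[0:NA,12:NB]
Op 5: route key 43: none >= 43, wrap to smallest pos 0 -> NA
Op 6: add NC@63 -> ring=[0:NA,12:NB,63:NC]
Op 7: route key 49: smallest pos >= 49 is 63 -> NC
Op 8: remove NA -> ring=[12:NB,63:NC]
Op 9: add ND@94 -> ring=[12:NB,63:NC,94:ND]
Final route key 22: smallest pos >= 22 is 63 -> NC

Answer: NC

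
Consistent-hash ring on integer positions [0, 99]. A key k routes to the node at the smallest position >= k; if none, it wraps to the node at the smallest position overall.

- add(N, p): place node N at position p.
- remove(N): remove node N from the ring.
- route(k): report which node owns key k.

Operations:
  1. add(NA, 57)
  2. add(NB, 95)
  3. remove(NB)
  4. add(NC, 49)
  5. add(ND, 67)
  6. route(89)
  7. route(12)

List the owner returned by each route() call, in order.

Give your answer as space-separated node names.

Op 1: add NA@57 -> ring=[57:NA]
Op 2: add NB@95 -> ring=[57:NA,95:NB]
Op 3: remove NB -> ring=[57:NA]
Op 4: add NC@49 -> ring=[49:NC,57:NA]
Op 5: add ND@67 -> ring=[49:NC,57:NA,67:ND]
Op 6: route key 89: none >= 89, wrap to smallest pos 49 -> NC
Op 7: route key 12: smallest pos >= 12 is 49 -> NC

Answer: NC NC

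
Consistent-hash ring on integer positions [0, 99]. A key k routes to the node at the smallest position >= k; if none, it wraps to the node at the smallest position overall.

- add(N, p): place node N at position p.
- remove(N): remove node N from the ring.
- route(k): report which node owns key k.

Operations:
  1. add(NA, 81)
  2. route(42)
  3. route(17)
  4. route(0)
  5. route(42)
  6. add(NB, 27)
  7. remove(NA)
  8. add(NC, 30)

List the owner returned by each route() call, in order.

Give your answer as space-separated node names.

Answer: NA NA NA NA

Derivation:
Op 1: add NA@81 -> ring=[81:NA]
Op 2: route key 42: smallest pos >= 42 is 81 -> NA
Op 3: route key 17: smallest pos >= 17 is 81 -> NA
Op 4: route key 0: smallest pos >= 0 is 81 -> NA
Op 5: route key 42: smallest pos >= 42 is 81 -> NA
Op 6: add NB@27 -> ring=[27:NB,81:NA]
Op 7: remove NA -> ring=[27:NB]
Op 8: add NC@30 -> ring=[27:NB,30:NC]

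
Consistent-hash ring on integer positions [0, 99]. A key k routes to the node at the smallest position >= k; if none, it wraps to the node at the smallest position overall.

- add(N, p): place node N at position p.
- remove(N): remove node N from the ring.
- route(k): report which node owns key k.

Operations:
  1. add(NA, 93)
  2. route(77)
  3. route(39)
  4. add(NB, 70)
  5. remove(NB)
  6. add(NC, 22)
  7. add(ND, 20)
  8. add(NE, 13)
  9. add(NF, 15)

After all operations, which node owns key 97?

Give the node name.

Answer: NE

Derivation:
Op 1: add NA@93 -> ring=[93:NA]
Op 2: route key 77: smallest pos >= 77 is 93 -> NA
Op 3: route key 39: smallest pos >= 39 is 93 -> NA
Op 4: add NB@70 -> ring=[70:NB,93:NA]
Op 5: remove NB -> ring=[93:NA]
Op 6: add NC@22 -> ring=[22:NC,93:NA]
Op 7: add ND@20 -> ring=[20:ND,22:NC,93:NA]
Op 8: add NE@13 -> ring=[13:NE,20:ND,22:NC,93:NA]
Op 9: add NF@15 -> ring=[13:NE,15:NF,20:ND,22:NC,93:NA]
Final route key 97: none >= 97, wrap to smallest pos 13 -> NE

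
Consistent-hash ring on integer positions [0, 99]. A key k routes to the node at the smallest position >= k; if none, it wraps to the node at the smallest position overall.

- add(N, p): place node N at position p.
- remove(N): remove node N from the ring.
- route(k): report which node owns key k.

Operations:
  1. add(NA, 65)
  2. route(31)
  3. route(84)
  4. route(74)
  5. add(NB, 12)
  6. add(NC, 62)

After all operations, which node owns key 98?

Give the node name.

Answer: NB

Derivation:
Op 1: add NA@65 -> ring=[65:NA]
Op 2: route key 31: smallest pos >= 31 is 65 -> NA
Op 3: route key 84: none >= 84, wrap to smallest pos 65 -> NA
Op 4: route key 74: none >= 74, wrap to smallest pos 65 -> NA
Op 5: add NB@12 -> ring=[12:NB,65:NA]
Op 6: add NC@62 -> ring=[12:NB,62:NC,65:NA]
Final route key 98: none >= 98, wrap to smallest pos 12 -> NB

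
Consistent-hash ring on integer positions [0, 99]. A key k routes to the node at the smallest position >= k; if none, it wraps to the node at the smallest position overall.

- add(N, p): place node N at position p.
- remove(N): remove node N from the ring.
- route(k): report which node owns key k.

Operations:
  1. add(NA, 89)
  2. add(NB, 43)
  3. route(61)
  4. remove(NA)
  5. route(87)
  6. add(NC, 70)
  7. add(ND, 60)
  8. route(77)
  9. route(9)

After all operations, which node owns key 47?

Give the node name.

Op 1: add NA@89 -> ring=[89:NA]
Op 2: add NB@43 -> ring=[43:NB,89:NA]
Op 3: route key 61: smallest pos >= 61 is 89 -> NA
Op 4: remove NA -> ring=[43:NB]
Op 5: route key 87: none >= 87, wrap to smallest pos 43 -> NB
Op 6: add NC@70 -> ring=[43:NB,70:NC]
Op 7: add ND@60 -> ring=[43:NB,60:ND,70:NC]
Op 8: route key 77: none >= 77, wrap to smallest pos 43 -> NB
Op 9: route key 9: smallest pos >= 9 is 43 -> NB
Final route key 47: smallest pos >= 47 is 60 -> ND

Answer: ND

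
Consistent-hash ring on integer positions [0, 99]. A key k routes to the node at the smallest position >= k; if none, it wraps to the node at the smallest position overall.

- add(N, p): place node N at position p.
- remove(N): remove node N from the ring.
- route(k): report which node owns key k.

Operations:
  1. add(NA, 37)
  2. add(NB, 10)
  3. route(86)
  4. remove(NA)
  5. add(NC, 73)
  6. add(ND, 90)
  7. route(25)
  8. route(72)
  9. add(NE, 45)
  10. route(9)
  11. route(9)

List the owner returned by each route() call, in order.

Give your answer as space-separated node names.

Answer: NB NC NC NB NB

Derivation:
Op 1: add NA@37 -> ring=[37:NA]
Op 2: add NB@10 -> ring=[10:NB,37:NA]
Op 3: route key 86: none >= 86, wrap to smallest pos 10 -> NB
Op 4: remove NA -> ring=[10:NB]
Op 5: add NC@73 -> ring=[10:NB,73:NC]
Op 6: add ND@90 -> ring=[10:NB,73:NC,90:ND]
Op 7: route key 25: smallest pos >= 25 is 73 -> NC
Op 8: route key 72: smallest pos >= 72 is 73 -> NC
Op 9: add NE@45 -> ring=[10:NB,45:NE,73:NC,90:ND]
Op 10: route key 9: smallest pos >= 9 is 10 -> NB
Op 11: route key 9: smallest pos >= 9 is 10 -> NB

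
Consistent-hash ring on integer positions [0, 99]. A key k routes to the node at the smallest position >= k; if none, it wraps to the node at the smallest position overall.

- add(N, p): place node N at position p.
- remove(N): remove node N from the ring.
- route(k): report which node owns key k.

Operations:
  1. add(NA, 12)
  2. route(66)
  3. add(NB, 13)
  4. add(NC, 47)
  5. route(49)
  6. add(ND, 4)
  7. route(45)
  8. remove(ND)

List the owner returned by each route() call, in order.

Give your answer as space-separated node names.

Op 1: add NA@12 -> ring=[12:NA]
Op 2: route key 66: none >= 66, wrap to smallest pos 12 -> NA
Op 3: add NB@13 -> ring=[12:NA,13:NB]
Op 4: add NC@47 -> ring=[12:NA,13:NB,47:NC]
Op 5: route key 49: none >= 49, wrap to smallest pos 12 -> NA
Op 6: add ND@4 -> ring=[4:ND,12:NA,13:NB,47:NC]
Op 7: route key 45: smallest pos >= 45 is 47 -> NC
Op 8: remove ND -> ring=[12:NA,13:NB,47:NC]

Answer: NA NA NC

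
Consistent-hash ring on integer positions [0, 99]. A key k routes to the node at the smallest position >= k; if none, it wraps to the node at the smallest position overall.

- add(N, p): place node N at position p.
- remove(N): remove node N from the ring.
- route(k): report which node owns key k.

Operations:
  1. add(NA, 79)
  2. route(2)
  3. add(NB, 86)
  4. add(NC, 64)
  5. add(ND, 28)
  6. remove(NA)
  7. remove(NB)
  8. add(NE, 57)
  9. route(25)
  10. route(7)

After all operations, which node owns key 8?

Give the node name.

Answer: ND

Derivation:
Op 1: add NA@79 -> ring=[79:NA]
Op 2: route key 2: smallest pos >= 2 is 79 -> NA
Op 3: add NB@86 -> ring=[79:NA,86:NB]
Op 4: add NC@64 -> ring=[64:NC,79:NA,86:NB]
Op 5: add ND@28 -> ring=[28:ND,64:NC,79:NA,86:NB]
Op 6: remove NA -> ring=[28:ND,64:NC,86:NB]
Op 7: remove NB -> ring=[28:ND,64:NC]
Op 8: add NE@57 -> ring=[28:ND,57:NE,64:NC]
Op 9: route key 25: smallest pos >= 25 is 28 -> ND
Op 10: route key 7: smallest pos >= 7 is 28 -> ND
Final route key 8: smallest pos >= 8 is 28 -> ND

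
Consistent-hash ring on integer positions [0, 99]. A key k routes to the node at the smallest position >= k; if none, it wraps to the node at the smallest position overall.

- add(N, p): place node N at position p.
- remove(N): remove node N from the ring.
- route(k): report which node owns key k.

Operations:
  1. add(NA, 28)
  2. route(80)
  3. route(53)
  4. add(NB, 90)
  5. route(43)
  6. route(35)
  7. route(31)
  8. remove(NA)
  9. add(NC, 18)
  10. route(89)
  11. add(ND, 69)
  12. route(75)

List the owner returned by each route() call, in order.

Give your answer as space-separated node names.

Answer: NA NA NB NB NB NB NB

Derivation:
Op 1: add NA@28 -> ring=[28:NA]
Op 2: route key 80: none >= 80, wrap to smallest pos 28 -> NA
Op 3: route key 53: none >= 53, wrap to smallest pos 28 -> NA
Op 4: add NB@90 -> ring=[28:NA,90:NB]
Op 5: route key 43: smallest pos >= 43 is 90 -> NB
Op 6: route key 35: smallest pos >= 35 is 90 -> NB
Op 7: route key 31: smallest pos >= 31 is 90 -> NB
Op 8: remove NA -> ring=[90:NB]
Op 9: add NC@18 -> ring=[18:NC,90:NB]
Op 10: route key 89: smallest pos >= 89 is 90 -> NB
Op 11: add ND@69 -> ring=[18:NC,69:ND,90:NB]
Op 12: route key 75: smallest pos >= 75 is 90 -> NB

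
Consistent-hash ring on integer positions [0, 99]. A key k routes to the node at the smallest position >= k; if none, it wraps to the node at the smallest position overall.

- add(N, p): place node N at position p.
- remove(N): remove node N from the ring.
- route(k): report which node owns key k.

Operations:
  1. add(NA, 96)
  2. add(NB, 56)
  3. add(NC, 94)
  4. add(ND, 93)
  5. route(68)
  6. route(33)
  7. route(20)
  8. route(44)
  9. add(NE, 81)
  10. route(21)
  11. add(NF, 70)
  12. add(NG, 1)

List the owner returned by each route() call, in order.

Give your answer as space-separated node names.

Answer: ND NB NB NB NB

Derivation:
Op 1: add NA@96 -> ring=[96:NA]
Op 2: add NB@56 -> ring=[56:NB,96:NA]
Op 3: add NC@94 -> ring=[56:NB,94:NC,96:NA]
Op 4: add ND@93 -> ring=[56:NB,93:ND,94:NC,96:NA]
Op 5: route key 68: smallest pos >= 68 is 93 -> ND
Op 6: route key 33: smallest pos >= 33 is 56 -> NB
Op 7: route key 20: smallest pos >= 20 is 56 -> NB
Op 8: route key 44: smallest pos >= 44 is 56 -> NB
Op 9: add NE@81 -> ring=[56:NB,81:NE,93:ND,94:NC,96:NA]
Op 10: route key 21: smallest pos >= 21 is 56 -> NB
Op 11: add NF@70 -> ring=[56:NB,70:NF,81:NE,93:ND,94:NC,96:NA]
Op 12: add NG@1 -> ring=[1:NG,56:NB,70:NF,81:NE,93:ND,94:NC,96:NA]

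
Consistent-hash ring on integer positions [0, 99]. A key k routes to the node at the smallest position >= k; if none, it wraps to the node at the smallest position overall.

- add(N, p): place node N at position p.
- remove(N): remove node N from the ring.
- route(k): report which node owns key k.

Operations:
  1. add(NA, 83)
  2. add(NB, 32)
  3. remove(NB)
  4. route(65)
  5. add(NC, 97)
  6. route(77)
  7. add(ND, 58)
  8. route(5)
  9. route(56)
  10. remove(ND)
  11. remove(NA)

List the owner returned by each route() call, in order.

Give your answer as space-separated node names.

Op 1: add NA@83 -> ring=[83:NA]
Op 2: add NB@32 -> ring=[32:NB,83:NA]
Op 3: remove NB -> ring=[83:NA]
Op 4: route key 65: smallest pos >= 65 is 83 -> NA
Op 5: add NC@97 -> ring=[83:NA,97:NC]
Op 6: route key 77: smallest pos >= 77 is 83 -> NA
Op 7: add ND@58 -> ring=[58:ND,83:NA,97:NC]
Op 8: route key 5: smallest pos >= 5 is 58 -> ND
Op 9: route key 56: smallest pos >= 56 is 58 -> ND
Op 10: remove ND -> ring=[83:NA,97:NC]
Op 11: remove NA -> ring=[97:NC]

Answer: NA NA ND ND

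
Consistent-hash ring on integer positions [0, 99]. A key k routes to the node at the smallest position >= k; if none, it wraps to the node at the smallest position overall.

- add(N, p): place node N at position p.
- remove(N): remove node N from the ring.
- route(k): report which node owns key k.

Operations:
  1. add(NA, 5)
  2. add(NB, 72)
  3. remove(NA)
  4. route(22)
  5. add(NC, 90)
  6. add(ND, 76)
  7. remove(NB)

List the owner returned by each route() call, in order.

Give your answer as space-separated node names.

Answer: NB

Derivation:
Op 1: add NA@5 -> ring=[5:NA]
Op 2: add NB@72 -> ring=[5:NA,72:NB]
Op 3: remove NA -> ring=[72:NB]
Op 4: route key 22: smallest pos >= 22 is 72 -> NB
Op 5: add NC@90 -> ring=[72:NB,90:NC]
Op 6: add ND@76 -> ring=[72:NB,76:ND,90:NC]
Op 7: remove NB -> ring=[76:ND,90:NC]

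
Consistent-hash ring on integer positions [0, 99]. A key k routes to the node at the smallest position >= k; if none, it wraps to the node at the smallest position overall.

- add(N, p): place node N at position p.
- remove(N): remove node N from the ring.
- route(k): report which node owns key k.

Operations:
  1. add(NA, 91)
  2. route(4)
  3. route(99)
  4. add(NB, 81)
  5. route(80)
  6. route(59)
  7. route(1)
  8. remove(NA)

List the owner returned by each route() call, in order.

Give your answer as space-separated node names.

Answer: NA NA NB NB NB

Derivation:
Op 1: add NA@91 -> ring=[91:NA]
Op 2: route key 4: smallest pos >= 4 is 91 -> NA
Op 3: route key 99: none >= 99, wrap to smallest pos 91 -> NA
Op 4: add NB@81 -> ring=[81:NB,91:NA]
Op 5: route key 80: smallest pos >= 80 is 81 -> NB
Op 6: route key 59: smallest pos >= 59 is 81 -> NB
Op 7: route key 1: smallest pos >= 1 is 81 -> NB
Op 8: remove NA -> ring=[81:NB]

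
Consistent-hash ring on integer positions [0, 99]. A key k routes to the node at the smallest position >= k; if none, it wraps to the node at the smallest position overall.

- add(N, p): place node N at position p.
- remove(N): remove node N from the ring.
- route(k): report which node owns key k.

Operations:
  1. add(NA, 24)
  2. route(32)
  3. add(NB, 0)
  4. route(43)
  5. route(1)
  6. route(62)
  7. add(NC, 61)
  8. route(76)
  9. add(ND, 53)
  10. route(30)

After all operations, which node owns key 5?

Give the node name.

Answer: NA

Derivation:
Op 1: add NA@24 -> ring=[24:NA]
Op 2: route key 32: none >= 32, wrap to smallest pos 24 -> NA
Op 3: add NB@0 -> ring=[0:NB,24:NA]
Op 4: route key 43: none >= 43, wrap to smallest pos 0 -> NB
Op 5: route key 1: smallest pos >= 1 is 24 -> NA
Op 6: route key 62: none >= 62, wrap to smallest pos 0 -> NB
Op 7: add NC@61 -> ring=[0:NB,24:NA,61:NC]
Op 8: route key 76: none >= 76, wrap to smallest pos 0 -> NB
Op 9: add ND@53 -> ring=[0:NB,24:NA,53:ND,61:NC]
Op 10: route key 30: smallest pos >= 30 is 53 -> ND
Final route key 5: smallest pos >= 5 is 24 -> NA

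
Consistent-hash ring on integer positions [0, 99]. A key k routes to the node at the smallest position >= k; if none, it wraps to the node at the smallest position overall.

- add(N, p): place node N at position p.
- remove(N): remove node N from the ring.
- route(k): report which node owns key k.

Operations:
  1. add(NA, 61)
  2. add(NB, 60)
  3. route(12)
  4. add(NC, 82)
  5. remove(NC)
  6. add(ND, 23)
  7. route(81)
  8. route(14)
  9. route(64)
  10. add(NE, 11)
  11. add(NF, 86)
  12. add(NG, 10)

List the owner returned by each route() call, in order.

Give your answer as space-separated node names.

Answer: NB ND ND ND

Derivation:
Op 1: add NA@61 -> ring=[61:NA]
Op 2: add NB@60 -> ring=[60:NB,61:NA]
Op 3: route key 12: smallest pos >= 12 is 60 -> NB
Op 4: add NC@82 -> ring=[60:NB,61:NA,82:NC]
Op 5: remove NC -> ring=[60:NB,61:NA]
Op 6: add ND@23 -> ring=[23:ND,60:NB,61:NA]
Op 7: route key 81: none >= 81, wrap to smallest pos 23 -> ND
Op 8: route key 14: smallest pos >= 14 is 23 -> ND
Op 9: route key 64: none >= 64, wrap to smallest pos 23 -> ND
Op 10: add NE@11 -> ring=[11:NE,23:ND,60:NB,61:NA]
Op 11: add NF@86 -> ring=[11:NE,23:ND,60:NB,61:NA,86:NF]
Op 12: add NG@10 -> ring=[10:NG,11:NE,23:ND,60:NB,61:NA,86:NF]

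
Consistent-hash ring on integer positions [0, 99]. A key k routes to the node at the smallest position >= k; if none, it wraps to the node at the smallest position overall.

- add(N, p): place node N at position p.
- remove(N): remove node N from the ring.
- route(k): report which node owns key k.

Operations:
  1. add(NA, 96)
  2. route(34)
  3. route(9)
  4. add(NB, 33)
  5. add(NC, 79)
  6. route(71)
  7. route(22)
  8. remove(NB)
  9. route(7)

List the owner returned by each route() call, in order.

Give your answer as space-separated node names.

Op 1: add NA@96 -> ring=[96:NA]
Op 2: route key 34: smallest pos >= 34 is 96 -> NA
Op 3: route key 9: smallest pos >= 9 is 96 -> NA
Op 4: add NB@33 -> ring=[33:NB,96:NA]
Op 5: add NC@79 -> ring=[33:NB,79:NC,96:NA]
Op 6: route key 71: smallest pos >= 71 is 79 -> NC
Op 7: route key 22: smallest pos >= 22 is 33 -> NB
Op 8: remove NB -> ring=[79:NC,96:NA]
Op 9: route key 7: smallest pos >= 7 is 79 -> NC

Answer: NA NA NC NB NC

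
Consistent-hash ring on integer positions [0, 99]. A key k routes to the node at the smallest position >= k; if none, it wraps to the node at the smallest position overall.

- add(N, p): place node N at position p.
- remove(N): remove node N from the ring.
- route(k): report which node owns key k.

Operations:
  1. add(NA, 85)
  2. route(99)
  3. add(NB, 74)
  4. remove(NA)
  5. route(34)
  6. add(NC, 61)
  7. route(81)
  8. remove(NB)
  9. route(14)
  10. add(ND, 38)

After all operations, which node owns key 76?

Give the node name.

Op 1: add NA@85 -> ring=[85:NA]
Op 2: route key 99: none >= 99, wrap to smallest pos 85 -> NA
Op 3: add NB@74 -> ring=[74:NB,85:NA]
Op 4: remove NA -> ring=[74:NB]
Op 5: route key 34: smallest pos >= 34 is 74 -> NB
Op 6: add NC@61 -> ring=[61:NC,74:NB]
Op 7: route key 81: none >= 81, wrap to smallest pos 61 -> NC
Op 8: remove NB -> ring=[61:NC]
Op 9: route key 14: smallest pos >= 14 is 61 -> NC
Op 10: add ND@38 -> ring=[38:ND,61:NC]
Final route key 76: none >= 76, wrap to smallest pos 38 -> ND

Answer: ND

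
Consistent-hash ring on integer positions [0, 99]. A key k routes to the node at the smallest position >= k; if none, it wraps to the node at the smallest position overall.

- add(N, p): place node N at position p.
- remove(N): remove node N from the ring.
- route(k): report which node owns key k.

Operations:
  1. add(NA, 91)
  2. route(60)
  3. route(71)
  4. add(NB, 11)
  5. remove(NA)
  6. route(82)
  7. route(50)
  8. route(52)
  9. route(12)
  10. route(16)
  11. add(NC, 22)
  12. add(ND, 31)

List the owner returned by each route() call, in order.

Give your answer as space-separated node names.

Op 1: add NA@91 -> ring=[91:NA]
Op 2: route key 60: smallest pos >= 60 is 91 -> NA
Op 3: route key 71: smallest pos >= 71 is 91 -> NA
Op 4: add NB@11 -> ring=[11:NB,91:NA]
Op 5: remove NA -> ring=[11:NB]
Op 6: route key 82: none >= 82, wrap to smallest pos 11 -> NB
Op 7: route key 50: none >= 50, wrap to smallest pos 11 -> NB
Op 8: route key 52: none >= 52, wrap to smallest pos 11 -> NB
Op 9: route key 12: none >= 12, wrap to smallest pos 11 -> NB
Op 10: route key 16: none >= 16, wrap to smallest pos 11 -> NB
Op 11: add NC@22 -> ring=[11:NB,22:NC]
Op 12: add ND@31 -> ring=[11:NB,22:NC,31:ND]

Answer: NA NA NB NB NB NB NB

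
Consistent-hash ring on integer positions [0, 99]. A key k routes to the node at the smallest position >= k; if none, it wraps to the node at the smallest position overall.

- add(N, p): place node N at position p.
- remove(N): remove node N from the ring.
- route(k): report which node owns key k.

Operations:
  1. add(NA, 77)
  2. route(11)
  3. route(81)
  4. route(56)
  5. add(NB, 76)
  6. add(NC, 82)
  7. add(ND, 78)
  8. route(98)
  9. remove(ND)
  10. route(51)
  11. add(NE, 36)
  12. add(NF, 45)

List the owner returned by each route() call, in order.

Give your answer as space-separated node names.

Answer: NA NA NA NB NB

Derivation:
Op 1: add NA@77 -> ring=[77:NA]
Op 2: route key 11: smallest pos >= 11 is 77 -> NA
Op 3: route key 81: none >= 81, wrap to smallest pos 77 -> NA
Op 4: route key 56: smallest pos >= 56 is 77 -> NA
Op 5: add NB@76 -> ring=[76:NB,77:NA]
Op 6: add NC@82 -> ring=[76:NB,77:NA,82:NC]
Op 7: add ND@78 -> ring=[76:NB,77:NA,78:ND,82:NC]
Op 8: route key 98: none >= 98, wrap to smallest pos 76 -> NB
Op 9: remove ND -> ring=[76:NB,77:NA,82:NC]
Op 10: route key 51: smallest pos >= 51 is 76 -> NB
Op 11: add NE@36 -> ring=[36:NE,76:NB,77:NA,82:NC]
Op 12: add NF@45 -> ring=[36:NE,45:NF,76:NB,77:NA,82:NC]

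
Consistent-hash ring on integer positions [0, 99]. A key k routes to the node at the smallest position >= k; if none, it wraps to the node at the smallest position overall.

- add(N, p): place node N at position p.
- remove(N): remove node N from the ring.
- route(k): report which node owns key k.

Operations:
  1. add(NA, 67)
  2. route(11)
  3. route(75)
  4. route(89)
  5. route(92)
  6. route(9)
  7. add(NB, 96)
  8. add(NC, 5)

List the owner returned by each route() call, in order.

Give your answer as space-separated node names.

Answer: NA NA NA NA NA

Derivation:
Op 1: add NA@67 -> ring=[67:NA]
Op 2: route key 11: smallest pos >= 11 is 67 -> NA
Op 3: route key 75: none >= 75, wrap to smallest pos 67 -> NA
Op 4: route key 89: none >= 89, wrap to smallest pos 67 -> NA
Op 5: route key 92: none >= 92, wrap to smallest pos 67 -> NA
Op 6: route key 9: smallest pos >= 9 is 67 -> NA
Op 7: add NB@96 -> ring=[67:NA,96:NB]
Op 8: add NC@5 -> ring=[5:NC,67:NA,96:NB]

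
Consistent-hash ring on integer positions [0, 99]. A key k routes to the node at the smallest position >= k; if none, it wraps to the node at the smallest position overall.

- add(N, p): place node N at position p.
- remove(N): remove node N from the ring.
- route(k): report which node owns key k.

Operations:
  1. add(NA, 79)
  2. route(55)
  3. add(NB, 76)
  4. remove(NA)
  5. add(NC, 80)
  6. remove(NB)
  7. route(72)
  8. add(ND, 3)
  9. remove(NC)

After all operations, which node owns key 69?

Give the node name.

Answer: ND

Derivation:
Op 1: add NA@79 -> ring=[79:NA]
Op 2: route key 55: smallest pos >= 55 is 79 -> NA
Op 3: add NB@76 -> ring=[76:NB,79:NA]
Op 4: remove NA -> ring=[76:NB]
Op 5: add NC@80 -> ring=[76:NB,80:NC]
Op 6: remove NB -> ring=[80:NC]
Op 7: route key 72: smallest pos >= 72 is 80 -> NC
Op 8: add ND@3 -> ring=[3:ND,80:NC]
Op 9: remove NC -> ring=[3:ND]
Final route key 69: none >= 69, wrap to smallest pos 3 -> ND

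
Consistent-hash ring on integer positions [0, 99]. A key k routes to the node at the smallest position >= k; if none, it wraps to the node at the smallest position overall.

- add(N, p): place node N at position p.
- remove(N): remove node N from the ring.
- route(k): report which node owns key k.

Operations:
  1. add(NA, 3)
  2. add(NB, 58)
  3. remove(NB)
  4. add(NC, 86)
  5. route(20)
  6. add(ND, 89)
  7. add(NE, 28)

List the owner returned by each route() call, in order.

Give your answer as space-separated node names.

Op 1: add NA@3 -> ring=[3:NA]
Op 2: add NB@58 -> ring=[3:NA,58:NB]
Op 3: remove NB -> ring=[3:NA]
Op 4: add NC@86 -> ring=[3:NA,86:NC]
Op 5: route key 20: smallest pos >= 20 is 86 -> NC
Op 6: add ND@89 -> ring=[3:NA,86:NC,89:ND]
Op 7: add NE@28 -> ring=[3:NA,28:NE,86:NC,89:ND]

Answer: NC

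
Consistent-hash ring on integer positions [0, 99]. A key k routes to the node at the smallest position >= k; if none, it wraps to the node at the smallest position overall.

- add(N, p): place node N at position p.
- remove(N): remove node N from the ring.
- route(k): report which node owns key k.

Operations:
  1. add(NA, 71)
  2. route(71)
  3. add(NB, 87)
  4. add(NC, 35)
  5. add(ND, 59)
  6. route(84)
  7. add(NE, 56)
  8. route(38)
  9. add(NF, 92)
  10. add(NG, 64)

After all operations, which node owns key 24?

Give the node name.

Op 1: add NA@71 -> ring=[71:NA]
Op 2: route key 71: smallest pos >= 71 is 71 -> NA
Op 3: add NB@87 -> ring=[71:NA,87:NB]
Op 4: add NC@35 -> ring=[35:NC,71:NA,87:NB]
Op 5: add ND@59 -> ring=[35:NC,59:ND,71:NA,87:NB]
Op 6: route key 84: smallest pos >= 84 is 87 -> NB
Op 7: add NE@56 -> ring=[35:NC,56:NE,59:ND,71:NA,87:NB]
Op 8: route key 38: smallest pos >= 38 is 56 -> NE
Op 9: add NF@92 -> ring=[35:NC,56:NE,59:ND,71:NA,87:NB,92:NF]
Op 10: add NG@64 -> ring=[35:NC,56:NE,59:ND,64:NG,71:NA,87:NB,92:NF]
Final route key 24: smallest pos >= 24 is 35 -> NC

Answer: NC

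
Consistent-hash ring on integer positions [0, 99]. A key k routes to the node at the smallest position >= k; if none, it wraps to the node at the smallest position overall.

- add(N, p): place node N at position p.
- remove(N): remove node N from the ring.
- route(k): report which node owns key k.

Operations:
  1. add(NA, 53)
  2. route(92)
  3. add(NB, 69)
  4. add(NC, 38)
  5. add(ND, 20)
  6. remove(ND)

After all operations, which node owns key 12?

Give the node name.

Op 1: add NA@53 -> ring=[53:NA]
Op 2: route key 92: none >= 92, wrap to smallest pos 53 -> NA
Op 3: add NB@69 -> ring=[53:NA,69:NB]
Op 4: add NC@38 -> ring=[38:NC,53:NA,69:NB]
Op 5: add ND@20 -> ring=[20:ND,38:NC,53:NA,69:NB]
Op 6: remove ND -> ring=[38:NC,53:NA,69:NB]
Final route key 12: smallest pos >= 12 is 38 -> NC

Answer: NC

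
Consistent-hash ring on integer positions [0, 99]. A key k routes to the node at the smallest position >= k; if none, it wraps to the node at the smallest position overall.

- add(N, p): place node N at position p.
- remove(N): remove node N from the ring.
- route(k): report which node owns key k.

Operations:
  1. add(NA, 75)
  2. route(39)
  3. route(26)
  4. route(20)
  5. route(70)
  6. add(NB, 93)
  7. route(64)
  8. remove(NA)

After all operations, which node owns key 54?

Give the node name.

Op 1: add NA@75 -> ring=[75:NA]
Op 2: route key 39: smallest pos >= 39 is 75 -> NA
Op 3: route key 26: smallest pos >= 26 is 75 -> NA
Op 4: route key 20: smallest pos >= 20 is 75 -> NA
Op 5: route key 70: smallest pos >= 70 is 75 -> NA
Op 6: add NB@93 -> ring=[75:NA,93:NB]
Op 7: route key 64: smallest pos >= 64 is 75 -> NA
Op 8: remove NA -> ring=[93:NB]
Final route key 54: smallest pos >= 54 is 93 -> NB

Answer: NB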